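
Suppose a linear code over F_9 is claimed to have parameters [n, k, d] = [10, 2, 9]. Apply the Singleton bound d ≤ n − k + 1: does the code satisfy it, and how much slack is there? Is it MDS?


Singleton RHS = n − k + 1 = 9, slack = 0, bound satisfied, MDS.

Singleton bound: d ≤ n − k + 1.
Here n = 10, k = 2, so n − k + 1 = 9.
Given d = 9, check d ≤ 9: YES.
Slack = (n − k + 1) − d = 0.
The code is MDS (slack = 0).
Description: the claimed parameters are [10, 2, 9]_9; such a code would be MDS (meets Singleton bound).


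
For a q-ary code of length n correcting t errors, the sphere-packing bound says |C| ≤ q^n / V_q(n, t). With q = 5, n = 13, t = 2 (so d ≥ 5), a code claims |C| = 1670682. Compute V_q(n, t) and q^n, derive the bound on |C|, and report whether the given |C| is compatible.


V_q(n, t) = 1301, q^n = 1220703125, Hamming bound = 938280, |C| = 1670682 > bound (violated).

Step 1: Compute V_q(n, t) = Σ_{j=0}^2 C(n, j) (q−1)^j.
  j = 0: C(13,0)·(4)^0 = 1·1 = 1.
  j = 1: C(13,1)·(4)^1 = 13·4 = 52.
  j = 2: C(13,2)·(4)^2 = 78·16 = 1248.
  V_q(n, t) = 1 + 52 + 1248 = 1301.
Step 2: q^n = 5^13 = 1220703125.
Step 3: Hamming bound ⌊q^n / V_q(n,t)⌋ = ⌊1220703125/1301⌋ = 938280.
Step 4: Compare |C| = 1670682 to 938280: violated.
The claimed |C| lies above the Hamming bound, so no 5-ary code of length 13 with d ≥ 5 can have 1670682 codewords.


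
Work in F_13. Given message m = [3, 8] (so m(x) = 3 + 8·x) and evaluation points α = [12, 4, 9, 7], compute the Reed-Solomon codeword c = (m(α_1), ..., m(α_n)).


c = [8, 9, 10, 7]

Message polynomial: m(x) = 3 + 8·x (mod 13).
For each evaluation point α_i, compute m(α_i) mod 13:
  α_1 = 12: Horner steps 8 → 8, so m(12) = 8.
  α_2 = 4: Horner steps 8 → 9, so m(4) = 9.
  α_3 = 9: Horner steps 8 → 10, so m(9) = 10.
  α_4 = 7: Horner steps 8 → 7, so m(7) = 7.
Codeword c = [8, 9, 10, 7] ∈ F_13^4.


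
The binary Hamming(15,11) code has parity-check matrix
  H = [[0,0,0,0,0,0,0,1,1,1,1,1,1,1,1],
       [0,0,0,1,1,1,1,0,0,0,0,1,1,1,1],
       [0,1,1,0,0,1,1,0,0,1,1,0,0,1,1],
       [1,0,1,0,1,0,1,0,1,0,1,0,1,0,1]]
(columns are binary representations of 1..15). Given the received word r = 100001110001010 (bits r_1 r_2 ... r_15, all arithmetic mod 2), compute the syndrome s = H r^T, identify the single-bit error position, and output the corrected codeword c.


s = (1, 0, 1, 0)^T, error position = 10, corrected codeword c = 100001110101010

Compute s = H r^T mod 2 one row at a time:
  s_1 = 1 + 0 + 0 + 0 + 1 + 0 + 1 + 0 = 3 ≡ 1 (mod 2).
  s_2 = 0 + 0 + 1 + 1 + 1 + 0 + 1 + 0 = 4 ≡ 0 (mod 2).
  s_3 = 0 + 0 + 1 + 1 + 0 + 0 + 1 + 0 = 3 ≡ 1 (mod 2).
  s_4 = 1 + 0 + 0 + 1 + 0 + 0 + 0 + 0 = 2 ≡ 0 (mod 2).
s = (1, 0, 1, 0)^T — this equals column 10 of H (binary 1010), so error is at position 10.
Correct: flip bit 10 of r = 100001110001010 to get c = 100001110101010.


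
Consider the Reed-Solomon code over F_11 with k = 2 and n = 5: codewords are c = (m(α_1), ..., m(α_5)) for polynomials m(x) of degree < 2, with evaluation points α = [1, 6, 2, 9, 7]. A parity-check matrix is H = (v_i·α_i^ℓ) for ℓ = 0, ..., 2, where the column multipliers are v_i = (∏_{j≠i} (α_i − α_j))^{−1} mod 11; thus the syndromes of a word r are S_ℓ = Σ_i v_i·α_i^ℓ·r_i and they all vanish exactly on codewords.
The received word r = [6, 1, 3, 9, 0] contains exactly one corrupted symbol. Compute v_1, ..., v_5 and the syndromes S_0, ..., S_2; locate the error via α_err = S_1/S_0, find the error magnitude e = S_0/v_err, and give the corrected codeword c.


S = (3, 6, 1), error at position 3, error magnitude e = 9, c = [6, 1, 5, 9, 0].

Step 1: column multipliers v_i = (∏_{j≠i}(α_i − α_j))^{−1} mod 11.
  i = 1 (α = 1): (1−6)(1−2)(1−9)(1−7) = (−5)·(−1)·(−8)·(−6) = 240 ≡ 9, so v_1 = 9^{−1} = 5 (mod 11).
  i = 2 (α = 6): (6−1)(6−2)(6−9)(6−7) = 5·4·(−3)·(−1) = 60 ≡ 5, so v_2 = 5^{−1} = 9 (mod 11).
  i = 3 (α = 2): (2−1)(2−6)(2−9)(2−7) = 1·(−4)·(−7)·(−5) = −140 ≡ 3, so v_3 = 3^{−1} = 4 (mod 11).
  i = 4 (α = 9): (9−1)(9−6)(9−2)(9−7) = 8·3·7·2 = 336 ≡ 6, so v_4 = 6^{−1} = 2 (mod 11).
  i = 5 (α = 7): (7−1)(7−6)(7−2)(7−9) = 6·1·5·(−2) = −60 ≡ 6, so v_5 = 6^{−1} = 2 (mod 11).
  v = [5, 9, 4, 2, 2].
Step 2: syndromes of r = [6, 1, 3, 9, 0] (all sums mod 11).
  S_0 = Σ v_i r_i = 5·6 + 9·1 + 4·3 + 2·9 + 2·0 = 69 ≡ 3.
  S_1 = Σ v_i α_i r_i = 5·1·6 + 9·6·1 + 4·2·3 + 2·9·9 + 2·7·0 = 270 ≡ 6.
  α_i^2 mod 11 = [1, 3, 4, 4, 5].
  S_2 = Σ v_i α_i^2 r_i = 5·1·6 + 9·3·1 + 4·4·3 + 2·4·9 + 2·5·0 = 177 ≡ 1.
  S = (3, 6, 1) ≠ 0, so r is not a codeword (an error is present).
Step 3: locate the error. For a single error e at position i, S_ℓ = v_i·e·α_i^ℓ, so α_err = S_1/S_0.
  S_0^{−1} = 3^{−1} = 4 (mod 11), so α_err = 6·4 = 24 ≡ 2 = α_3. Error position i = 3.
  Consistency check: S_2/S_1 = 1·2 = 2 ≡ 2 = α_err ✓ (single-error assumption holds).
Step 4: error magnitude e = S_0/v_3 = S_0·∏_{j≠3}(α_3 − α_j) = 3·3 = 9 ≡ 9 (mod 11).
Step 5: correct position 3: c_3 = r_3 − e = 3 − 9 ≡ 5 (mod 11). Hence c = [6, 1, 5, 9, 0].
  Check: interpolating c through the α_i gives m(x) = 7 + 10·x (degree < 2) with m(α_i) = c_i for every i, so c is indeed a codeword.


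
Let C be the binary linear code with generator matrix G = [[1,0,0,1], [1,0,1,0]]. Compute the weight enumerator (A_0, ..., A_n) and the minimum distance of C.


Weight distribution: A_0 = 1, A_2 = 3. Minimum distance d = 2.

Enumerate all 2^2 = 4 messages m ∈ F_2^2.
For each, compute codeword c = mG in F_2^4, then tally its weight.
  m = 00 → c = 0000, weight = 0.
  m = 10 → c = 1001, weight = 2.
  m = 01 → c = 1010, weight = 2.
  m = 11 → c = 0011, weight = 2.
Tally weights:
  weight 0: 1 codewords.
  weight 2: 3 codewords.
Minimum distance d = smallest w > 0 with A_w > 0 = 2.
Sanity: Σ A_w = 4 = 2^2 = 4 ✓.


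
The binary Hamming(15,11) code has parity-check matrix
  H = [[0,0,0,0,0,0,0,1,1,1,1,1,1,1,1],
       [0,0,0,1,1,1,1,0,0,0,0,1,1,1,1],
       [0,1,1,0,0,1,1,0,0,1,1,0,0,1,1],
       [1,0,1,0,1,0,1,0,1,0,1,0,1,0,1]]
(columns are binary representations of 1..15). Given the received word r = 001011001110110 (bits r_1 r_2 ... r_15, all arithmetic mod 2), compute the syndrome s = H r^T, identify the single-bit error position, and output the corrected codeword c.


s = (1, 0, 1, 1)^T, error position = 11, corrected codeword c = 001011001100110

Compute s = H r^T mod 2 one row at a time:
  s_1 = 0 + 1 + 1 + 1 + 0 + 1 + 1 + 0 = 5 ≡ 1 (mod 2).
  s_2 = 0 + 1 + 1 + 0 + 0 + 1 + 1 + 0 = 4 ≡ 0 (mod 2).
  s_3 = 0 + 1 + 1 + 0 + 1 + 1 + 1 + 0 = 5 ≡ 1 (mod 2).
  s_4 = 0 + 1 + 1 + 0 + 1 + 1 + 1 + 0 = 5 ≡ 1 (mod 2).
s = (1, 0, 1, 1)^T — this equals column 11 of H (binary 1011), so error is at position 11.
Correct: flip bit 11 of r = 001011001110110 to get c = 001011001100110.


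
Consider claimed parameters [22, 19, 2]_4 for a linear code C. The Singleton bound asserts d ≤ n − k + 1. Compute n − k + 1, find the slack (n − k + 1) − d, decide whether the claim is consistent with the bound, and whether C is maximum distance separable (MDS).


Singleton RHS = n − k + 1 = 4, slack = 2, bound satisfied, not MDS.

Singleton bound: d ≤ n − k + 1.
Here n = 22, k = 19, so n − k + 1 = 4.
Given d = 2, check d ≤ 4: YES.
Slack = (n − k + 1) − d = 2.
The code is NOT MDS (slack = 2 > 0).
Description: the claimed parameters are [22, 19, 2]_4; such a code would be non-MDS.


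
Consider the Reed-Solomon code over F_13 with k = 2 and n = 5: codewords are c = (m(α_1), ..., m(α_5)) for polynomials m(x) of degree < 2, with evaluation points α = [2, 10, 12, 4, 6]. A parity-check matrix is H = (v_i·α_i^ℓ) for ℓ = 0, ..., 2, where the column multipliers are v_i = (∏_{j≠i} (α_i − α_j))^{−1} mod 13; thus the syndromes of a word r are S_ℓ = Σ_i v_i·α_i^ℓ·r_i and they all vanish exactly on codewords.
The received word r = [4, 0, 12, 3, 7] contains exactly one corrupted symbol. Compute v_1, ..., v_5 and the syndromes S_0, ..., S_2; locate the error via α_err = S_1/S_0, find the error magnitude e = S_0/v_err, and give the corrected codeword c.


S = (7, 3, 5), error at position 5, error magnitude e = 5, c = [4, 0, 12, 3, 2].

Step 1: column multipliers v_i = (∏_{j≠i}(α_i − α_j))^{−1} mod 13.
  i = 1 (α = 2): (2−10)(2−12)(2−4)(2−6) = (−8)·(−10)·(−2)·(−4) = 640 ≡ 3, so v_1 = 3^{−1} = 9 (mod 13).
  i = 2 (α = 10): (10−2)(10−12)(10−4)(10−6) = 8·(−2)·6·4 = −384 ≡ 6, so v_2 = 6^{−1} = 11 (mod 13).
  i = 3 (α = 12): (12−2)(12−10)(12−4)(12−6) = 10·2·8·6 = 960 ≡ 11, so v_3 = 11^{−1} = 6 (mod 13).
  i = 4 (α = 4): (4−2)(4−10)(4−12)(4−6) = 2·(−6)·(−8)·(−2) = −192 ≡ 3, so v_4 = 3^{−1} = 9 (mod 13).
  i = 5 (α = 6): (6−2)(6−10)(6−12)(6−4) = 4·(−4)·(−6)·2 = 192 ≡ 10, so v_5 = 10^{−1} = 4 (mod 13).
  v = [9, 11, 6, 9, 4].
Step 2: syndromes of r = [4, 0, 12, 3, 7] (all sums mod 13).
  S_0 = Σ v_i r_i = 9·4 + 11·0 + 6·12 + 9·3 + 4·7 = 163 ≡ 7.
  S_1 = Σ v_i α_i r_i = 9·2·4 + 11·10·0 + 6·12·12 + 9·4·3 + 4·6·7 = 1212 ≡ 3.
  α_i^2 mod 13 = [4, 9, 1, 3, 10].
  S_2 = Σ v_i α_i^2 r_i = 9·4·4 + 11·9·0 + 6·1·12 + 9·3·3 + 4·10·7 = 577 ≡ 5.
  S = (7, 3, 5) ≠ 0, so r is not a codeword (an error is present).
Step 3: locate the error. For a single error e at position i, S_ℓ = v_i·e·α_i^ℓ, so α_err = S_1/S_0.
  S_0^{−1} = 7^{−1} = 2 (mod 13), so α_err = 3·2 = 6 ≡ 6 = α_5. Error position i = 5.
  Consistency check: S_2/S_1 = 5·9 = 45 ≡ 6 = α_err ✓ (single-error assumption holds).
Step 4: error magnitude e = S_0/v_5 = S_0·∏_{j≠5}(α_5 − α_j) = 7·10 = 70 ≡ 5 (mod 13).
Step 5: correct position 5: c_5 = r_5 − e = 7 − 5 ≡ 2 (mod 13). Hence c = [4, 0, 12, 3, 2].
  Check: interpolating c through the α_i gives m(x) = 5 + 6·x (degree < 2) with m(α_i) = c_i for every i, so c is indeed a codeword.


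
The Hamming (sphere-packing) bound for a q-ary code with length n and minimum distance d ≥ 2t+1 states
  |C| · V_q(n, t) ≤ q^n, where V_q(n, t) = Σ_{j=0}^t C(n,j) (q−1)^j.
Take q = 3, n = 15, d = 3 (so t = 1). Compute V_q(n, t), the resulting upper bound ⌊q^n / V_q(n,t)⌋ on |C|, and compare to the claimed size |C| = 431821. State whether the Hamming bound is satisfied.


V_q(n, t) = 31, q^n = 14348907, Hamming bound = 462867, |C| = 431821 ≤ bound (satisfied).

Step 1: Compute V_q(n, t) = Σ_{j=0}^1 C(n, j) (q−1)^j.
  j = 0: C(15,0)·(2)^0 = 1·1 = 1.
  j = 1: C(15,1)·(2)^1 = 15·2 = 30.
  V_q(n, t) = 1 + 30 = 31.
Step 2: q^n = 3^15 = 14348907.
Step 3: Hamming bound ⌊q^n / V_q(n,t)⌋ = ⌊14348907/31⌋ = 462867.
Step 4: Compare |C| = 431821 to 462867: satisfied.
The claimed |C| lies below the Hamming bound.


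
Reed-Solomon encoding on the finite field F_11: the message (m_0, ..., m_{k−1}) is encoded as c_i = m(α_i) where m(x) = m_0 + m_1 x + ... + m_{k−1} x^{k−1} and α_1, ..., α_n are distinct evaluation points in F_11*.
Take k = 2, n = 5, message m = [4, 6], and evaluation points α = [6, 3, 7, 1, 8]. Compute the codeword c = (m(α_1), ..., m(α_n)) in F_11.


c = [7, 0, 2, 10, 8]

Message polynomial: m(x) = 4 + 6·x (mod 11).
For each evaluation point α_i, compute m(α_i) mod 11:
  α_1 = 6: Horner steps 6 → 7, so m(6) = 7.
  α_2 = 3: Horner steps 6 → 0, so m(3) = 0.
  α_3 = 7: Horner steps 6 → 2, so m(7) = 2.
  α_4 = 1: Horner steps 6 → 10, so m(1) = 10.
  α_5 = 8: Horner steps 6 → 8, so m(8) = 8.
Codeword c = [7, 0, 2, 10, 8] ∈ F_11^5.


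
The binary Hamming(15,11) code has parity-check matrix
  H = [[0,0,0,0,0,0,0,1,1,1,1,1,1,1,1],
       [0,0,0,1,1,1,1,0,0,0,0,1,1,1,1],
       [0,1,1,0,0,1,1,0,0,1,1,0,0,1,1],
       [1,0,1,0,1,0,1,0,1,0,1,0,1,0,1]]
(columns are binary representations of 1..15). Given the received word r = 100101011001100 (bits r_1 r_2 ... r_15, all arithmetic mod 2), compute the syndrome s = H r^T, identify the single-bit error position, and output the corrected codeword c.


s = (0, 0, 1, 1)^T, error position = 3, corrected codeword c = 101101011001100

Compute s = H r^T mod 2 one row at a time:
  s_1 = 1 + 1 + 0 + 0 + 1 + 1 + 0 + 0 = 4 ≡ 0 (mod 2).
  s_2 = 1 + 0 + 1 + 0 + 1 + 1 + 0 + 0 = 4 ≡ 0 (mod 2).
  s_3 = 0 + 0 + 1 + 0 + 0 + 0 + 0 + 0 = 1 ≡ 1 (mod 2).
  s_4 = 1 + 0 + 0 + 0 + 1 + 0 + 1 + 0 = 3 ≡ 1 (mod 2).
s = (0, 0, 1, 1)^T — this equals column 3 of H (binary 0011), so error is at position 3.
Correct: flip bit 3 of r = 100101011001100 to get c = 101101011001100.


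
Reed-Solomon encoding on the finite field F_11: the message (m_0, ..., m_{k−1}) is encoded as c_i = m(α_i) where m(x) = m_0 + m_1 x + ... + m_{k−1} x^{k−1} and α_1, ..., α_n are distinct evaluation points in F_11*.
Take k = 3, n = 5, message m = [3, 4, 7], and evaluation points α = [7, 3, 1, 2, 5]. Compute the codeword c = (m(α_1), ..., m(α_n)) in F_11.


c = [0, 1, 3, 6, 0]

Message polynomial: m(x) = 3 + 4·x + 7·x^2 (mod 11).
For each evaluation point α_i, compute m(α_i) mod 11:
  α_1 = 7: Horner steps 7 → 9 → 0, so m(7) = 0.
  α_2 = 3: Horner steps 7 → 3 → 1, so m(3) = 1.
  α_3 = 1: Horner steps 7 → 0 → 3, so m(1) = 3.
  α_4 = 2: Horner steps 7 → 7 → 6, so m(2) = 6.
  α_5 = 5: Horner steps 7 → 6 → 0, so m(5) = 0.
Codeword c = [0, 1, 3, 6, 0] ∈ F_11^5.


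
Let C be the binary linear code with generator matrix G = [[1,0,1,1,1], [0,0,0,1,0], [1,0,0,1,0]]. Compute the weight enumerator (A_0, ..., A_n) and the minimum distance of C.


Weight distribution: A_0 = 1, A_1 = 2, A_2 = 2, A_3 = 2, A_4 = 1. Minimum distance d = 1.

Enumerate all 2^3 = 8 messages m ∈ F_2^3.
For each, compute codeword c = mG in F_2^5, then tally its weight.
  m = 000 → c = 00000, weight = 0.
  m = 100 → c = 10111, weight = 4.
  m = 010 → c = 00010, weight = 1.
  m = 110 → c = 10101, weight = 3.
  m = 001 → c = 10010, weight = 2.
  m = 101 → c = 00101, weight = 2.
  m = 011 → c = 10000, weight = 1.
  m = 111 → c = 00111, weight = 3.
Tally weights:
  weight 0: 1 codewords.
  weight 1: 2 codewords.
  weight 2: 2 codewords.
  weight 3: 2 codewords.
  weight 4: 1 codewords.
Minimum distance d = smallest w > 0 with A_w > 0 = 1.
Sanity: Σ A_w = 8 = 2^3 = 8 ✓.


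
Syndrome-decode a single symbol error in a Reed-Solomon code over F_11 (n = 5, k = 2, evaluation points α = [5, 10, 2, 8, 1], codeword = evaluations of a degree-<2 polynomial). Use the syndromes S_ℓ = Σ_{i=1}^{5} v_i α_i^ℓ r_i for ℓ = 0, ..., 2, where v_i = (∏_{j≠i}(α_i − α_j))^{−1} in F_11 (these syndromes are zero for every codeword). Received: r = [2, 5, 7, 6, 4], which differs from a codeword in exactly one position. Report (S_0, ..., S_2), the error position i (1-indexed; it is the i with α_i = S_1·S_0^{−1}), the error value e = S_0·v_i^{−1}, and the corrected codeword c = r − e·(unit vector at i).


S = (2, 4, 8), error at position 3, error magnitude e = 9, c = [2, 5, 9, 6, 4].

Step 1: column multipliers v_i = (∏_{j≠i}(α_i − α_j))^{−1} mod 11.
  i = 1 (α = 5): (5−10)(5−2)(5−8)(5−1) = (−5)·3·(−3)·4 = 180 ≡ 4, so v_1 = 4^{−1} = 3 (mod 11).
  i = 2 (α = 10): (10−5)(10−2)(10−8)(10−1) = 5·8·2·9 = 720 ≡ 5, so v_2 = 5^{−1} = 9 (mod 11).
  i = 3 (α = 2): (2−5)(2−10)(2−8)(2−1) = (−3)·(−8)·(−6)·1 = −144 ≡ 10, so v_3 = 10^{−1} = 10 (mod 11).
  i = 4 (α = 8): (8−5)(8−10)(8−2)(8−1) = 3·(−2)·6·7 = −252 ≡ 1, so v_4 = 1^{−1} = 1 (mod 11).
  i = 5 (α = 1): (1−5)(1−10)(1−2)(1−8) = (−4)·(−9)·(−1)·(−7) = 252 ≡ 10, so v_5 = 10^{−1} = 10 (mod 11).
  v = [3, 9, 10, 1, 10].
Step 2: syndromes of r = [2, 5, 7, 6, 4] (all sums mod 11).
  S_0 = Σ v_i r_i = 3·2 + 9·5 + 10·7 + 1·6 + 10·4 = 167 ≡ 2.
  S_1 = Σ v_i α_i r_i = 3·5·2 + 9·10·5 + 10·2·7 + 1·8·6 + 10·1·4 = 708 ≡ 4.
  α_i^2 mod 11 = [3, 1, 4, 9, 1].
  S_2 = Σ v_i α_i^2 r_i = 3·3·2 + 9·1·5 + 10·4·7 + 1·9·6 + 10·1·4 = 437 ≡ 8.
  S = (2, 4, 8) ≠ 0, so r is not a codeword (an error is present).
Step 3: locate the error. For a single error e at position i, S_ℓ = v_i·e·α_i^ℓ, so α_err = S_1/S_0.
  S_0^{−1} = 2^{−1} = 6 (mod 11), so α_err = 4·6 = 24 ≡ 2 = α_3. Error position i = 3.
  Consistency check: S_2/S_1 = 8·3 = 24 ≡ 2 = α_err ✓ (single-error assumption holds).
Step 4: error magnitude e = S_0/v_3 = S_0·∏_{j≠3}(α_3 − α_j) = 2·10 = 20 ≡ 9 (mod 11).
Step 5: correct position 3: c_3 = r_3 − e = 7 − 9 ≡ 9 (mod 11). Hence c = [2, 5, 9, 6, 4].
  Check: interpolating c through the α_i gives m(x) = 10 + 5·x (degree < 2) with m(α_i) = c_i for every i, so c is indeed a codeword.


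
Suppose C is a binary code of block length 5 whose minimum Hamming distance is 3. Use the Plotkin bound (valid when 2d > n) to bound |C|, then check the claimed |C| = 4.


Plotkin bound M ≤ 6; given |C| = 4 ≤ bound (satisfied).

Check applicability: 2d = 6, n = 5.
2d − n = 1 > 0, so Plotkin applies.
Compute d/(2d−n) = 3/1 ≈ 3.0000.
⌊d/(2d−n)⌋ = 3.
Plotkin bound: M ≤ 2·3 = 6.
Given |C| = 4, check: satisfied.
This |C| is below the Plotkin bound.


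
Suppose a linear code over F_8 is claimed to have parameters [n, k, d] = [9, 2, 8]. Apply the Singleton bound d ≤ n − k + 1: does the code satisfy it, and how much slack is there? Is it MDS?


Singleton RHS = n − k + 1 = 8, slack = 0, bound satisfied, MDS.

Singleton bound: d ≤ n − k + 1.
Here n = 9, k = 2, so n − k + 1 = 8.
Given d = 8, check d ≤ 8: YES.
Slack = (n − k + 1) − d = 0.
The code is MDS (slack = 0).
Description: the claimed parameters are [9, 2, 8]_8; such a code would be MDS (meets Singleton bound).


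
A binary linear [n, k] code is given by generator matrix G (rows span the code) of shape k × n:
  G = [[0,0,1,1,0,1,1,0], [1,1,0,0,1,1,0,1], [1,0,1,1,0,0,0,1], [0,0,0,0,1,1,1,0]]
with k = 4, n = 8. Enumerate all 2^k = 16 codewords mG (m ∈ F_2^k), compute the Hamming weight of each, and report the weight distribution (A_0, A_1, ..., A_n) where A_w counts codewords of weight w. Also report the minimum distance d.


Weight distribution: A_0 = 1, A_2 = 1, A_3 = 4, A_4 = 5, A_5 = 2, A_6 = 1, A_7 = 2. Minimum distance d = 2.

Enumerate all 2^4 = 16 messages m ∈ F_2^4.
For each, compute codeword c = mG in F_2^8, then tally its weight.
  m = 0000 → c = 00000000, weight = 0.
  m = 1000 → c = 00110110, weight = 4.
  m = 0100 → c = 11001101, weight = 5.
  m = 1100 → c = 11111011, weight = 7.
  m = 0010 → c = 10110001, weight = 4.
  m = 1010 → c = 10000111, weight = 4.
  m = 0110 → c = 01111100, weight = 5.
  m = 1110 → c = 01001010, weight = 3.
  m = 0001 → c = 00001110, weight = 3.
  m = 1001 → c = 00111000, weight = 3.
  m = 0101 → c = 11000011, weight = 4.
  m = 1101 → c = 11110101, weight = 6.
  m = 0011 → c = 10111111, weight = 7.
  m = 1011 → c = 10001001, weight = 3.
  m = 0111 → c = 01110010, weight = 4.
  m = 1111 → c = 01000100, weight = 2.
Tally weights:
  weight 0: 1 codewords.
  weight 2: 1 codewords.
  weight 3: 4 codewords.
  weight 4: 5 codewords.
  weight 5: 2 codewords.
  weight 6: 1 codewords.
  weight 7: 2 codewords.
Minimum distance d = smallest w > 0 with A_w > 0 = 2.
Sanity: Σ A_w = 16 = 2^4 = 16 ✓.


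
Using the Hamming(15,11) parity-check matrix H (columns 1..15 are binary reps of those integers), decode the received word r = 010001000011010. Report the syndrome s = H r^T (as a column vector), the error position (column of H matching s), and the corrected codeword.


s = (1, 1, 0, 1)^T, error position = 13, corrected codeword c = 010001000011110

Compute s = H r^T mod 2 one row at a time:
  s_1 = 0 + 0 + 0 + 1 + 1 + 0 + 1 + 0 = 3 ≡ 1 (mod 2).
  s_2 = 0 + 0 + 1 + 0 + 1 + 0 + 1 + 0 = 3 ≡ 1 (mod 2).
  s_3 = 1 + 0 + 1 + 0 + 0 + 1 + 1 + 0 = 4 ≡ 0 (mod 2).
  s_4 = 0 + 0 + 0 + 0 + 0 + 1 + 0 + 0 = 1 ≡ 1 (mod 2).
s = (1, 1, 0, 1)^T — this equals column 13 of H (binary 1101), so error is at position 13.
Correct: flip bit 13 of r = 010001000011010 to get c = 010001000011110.


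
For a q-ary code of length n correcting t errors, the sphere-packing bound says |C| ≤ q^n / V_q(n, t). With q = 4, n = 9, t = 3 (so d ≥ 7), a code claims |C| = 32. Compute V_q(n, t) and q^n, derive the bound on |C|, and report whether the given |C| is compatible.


V_q(n, t) = 2620, q^n = 262144, Hamming bound = 100, |C| = 32 ≤ bound (satisfied).

Step 1: Compute V_q(n, t) = Σ_{j=0}^3 C(n, j) (q−1)^j.
  j = 0: C(9,0)·(3)^0 = 1·1 = 1.
  j = 1: C(9,1)·(3)^1 = 9·3 = 27.
  j = 2: C(9,2)·(3)^2 = 36·9 = 324.
  j = 3: C(9,3)·(3)^3 = 84·27 = 2268.
  V_q(n, t) = 1 + 27 + 324 + 2268 = 2620.
Step 2: q^n = 4^9 = 262144.
Step 3: Hamming bound ⌊q^n / V_q(n,t)⌋ = ⌊262144/2620⌋ = 100.
Step 4: Compare |C| = 32 to 100: satisfied.
The claimed |C| lies below the Hamming bound.


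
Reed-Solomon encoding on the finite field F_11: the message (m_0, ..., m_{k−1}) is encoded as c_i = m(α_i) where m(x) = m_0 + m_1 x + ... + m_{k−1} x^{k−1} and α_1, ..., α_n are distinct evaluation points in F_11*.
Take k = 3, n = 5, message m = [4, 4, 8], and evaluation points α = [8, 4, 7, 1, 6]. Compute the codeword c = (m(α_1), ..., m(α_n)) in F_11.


c = [9, 5, 6, 5, 8]

Message polynomial: m(x) = 4 + 4·x + 8·x^2 (mod 11).
For each evaluation point α_i, compute m(α_i) mod 11:
  α_1 = 8: Horner steps 8 → 2 → 9, so m(8) = 9.
  α_2 = 4: Horner steps 8 → 3 → 5, so m(4) = 5.
  α_3 = 7: Horner steps 8 → 5 → 6, so m(7) = 6.
  α_4 = 1: Horner steps 8 → 1 → 5, so m(1) = 5.
  α_5 = 6: Horner steps 8 → 8 → 8, so m(6) = 8.
Codeword c = [9, 5, 6, 5, 8] ∈ F_11^5.


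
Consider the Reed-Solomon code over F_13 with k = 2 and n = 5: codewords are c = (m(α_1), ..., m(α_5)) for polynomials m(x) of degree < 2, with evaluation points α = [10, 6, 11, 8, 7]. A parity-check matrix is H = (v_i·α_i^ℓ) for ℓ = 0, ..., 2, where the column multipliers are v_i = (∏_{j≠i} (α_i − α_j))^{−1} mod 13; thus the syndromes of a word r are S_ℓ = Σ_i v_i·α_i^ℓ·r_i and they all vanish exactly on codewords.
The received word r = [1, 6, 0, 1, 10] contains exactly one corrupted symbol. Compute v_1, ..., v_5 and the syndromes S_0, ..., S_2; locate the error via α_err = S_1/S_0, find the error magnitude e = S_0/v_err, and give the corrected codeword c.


S = (9, 12, 3), error at position 1, error magnitude e = 5, c = [9, 6, 0, 1, 10].

Step 1: column multipliers v_i = (∏_{j≠i}(α_i − α_j))^{−1} mod 13.
  i = 1 (α = 10): (10−6)(10−11)(10−8)(10−7) = 4·(−1)·2·3 = −24 ≡ 2, so v_1 = 2^{−1} = 7 (mod 13).
  i = 2 (α = 6): (6−10)(6−11)(6−8)(6−7) = (−4)·(−5)·(−2)·(−1) = 40 ≡ 1, so v_2 = 1^{−1} = 1 (mod 13).
  i = 3 (α = 11): (11−10)(11−6)(11−8)(11−7) = 1·5·3·4 = 60 ≡ 8, so v_3 = 8^{−1} = 5 (mod 13).
  i = 4 (α = 8): (8−10)(8−6)(8−11)(8−7) = (−2)·2·(−3)·1 = 12 ≡ 12, so v_4 = 12^{−1} = 12 (mod 13).
  i = 5 (α = 7): (7−10)(7−6)(7−11)(7−8) = (−3)·1·(−4)·(−1) = −12 ≡ 1, so v_5 = 1^{−1} = 1 (mod 13).
  v = [7, 1, 5, 12, 1].
Step 2: syndromes of r = [1, 6, 0, 1, 10] (all sums mod 13).
  S_0 = Σ v_i r_i = 7·1 + 1·6 + 5·0 + 12·1 + 1·10 = 35 ≡ 9.
  S_1 = Σ v_i α_i r_i = 7·10·1 + 1·6·6 + 5·11·0 + 12·8·1 + 1·7·10 = 272 ≡ 12.
  α_i^2 mod 13 = [9, 10, 4, 12, 10].
  S_2 = Σ v_i α_i^2 r_i = 7·9·1 + 1·10·6 + 5·4·0 + 12·12·1 + 1·10·10 = 367 ≡ 3.
  S = (9, 12, 3) ≠ 0, so r is not a codeword (an error is present).
Step 3: locate the error. For a single error e at position i, S_ℓ = v_i·e·α_i^ℓ, so α_err = S_1/S_0.
  S_0^{−1} = 9^{−1} = 3 (mod 13), so α_err = 12·3 = 36 ≡ 10 = α_1. Error position i = 1.
  Consistency check: S_2/S_1 = 3·12 = 36 ≡ 10 = α_err ✓ (single-error assumption holds).
Step 4: error magnitude e = S_0/v_1 = S_0·∏_{j≠1}(α_1 − α_j) = 9·2 = 18 ≡ 5 (mod 13).
Step 5: correct position 1: c_1 = r_1 − e = 1 − 5 ≡ 9 (mod 13). Hence c = [9, 6, 0, 1, 10].
  Check: interpolating c through the α_i gives m(x) = 8 + 4·x (degree < 2) with m(α_i) = c_i for every i, so c is indeed a codeword.


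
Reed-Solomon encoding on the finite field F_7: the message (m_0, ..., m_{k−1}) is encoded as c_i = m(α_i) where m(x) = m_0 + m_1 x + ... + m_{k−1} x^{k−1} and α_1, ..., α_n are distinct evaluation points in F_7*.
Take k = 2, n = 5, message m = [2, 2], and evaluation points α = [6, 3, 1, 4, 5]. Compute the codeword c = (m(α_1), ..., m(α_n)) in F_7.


c = [0, 1, 4, 3, 5]

Message polynomial: m(x) = 2 + 2·x (mod 7).
For each evaluation point α_i, compute m(α_i) mod 7:
  α_1 = 6: Horner steps 2 → 0, so m(6) = 0.
  α_2 = 3: Horner steps 2 → 1, so m(3) = 1.
  α_3 = 1: Horner steps 2 → 4, so m(1) = 4.
  α_4 = 4: Horner steps 2 → 3, so m(4) = 3.
  α_5 = 5: Horner steps 2 → 5, so m(5) = 5.
Codeword c = [0, 1, 4, 3, 5] ∈ F_7^5.


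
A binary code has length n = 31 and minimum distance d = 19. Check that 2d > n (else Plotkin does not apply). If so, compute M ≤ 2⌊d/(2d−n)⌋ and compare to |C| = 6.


Plotkin bound M ≤ 4; given |C| = 6 > bound (violated).

Check applicability: 2d = 38, n = 31.
2d − n = 7 > 0, so Plotkin applies.
Compute d/(2d−n) = 19/7 ≈ 2.7143.
⌊d/(2d−n)⌋ = 2.
Plotkin bound: M ≤ 2·2 = 4.
Given |C| = 6, check: VIOLATED.
This |C| is above the Plotkin bound, so no binary code with n = 31, d = 19 and 6 codewords exists.


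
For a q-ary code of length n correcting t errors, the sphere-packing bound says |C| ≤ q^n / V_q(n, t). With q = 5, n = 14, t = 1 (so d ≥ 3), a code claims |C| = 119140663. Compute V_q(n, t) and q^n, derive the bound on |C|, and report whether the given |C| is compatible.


V_q(n, t) = 57, q^n = 6103515625, Hamming bound = 107079221, |C| = 119140663 > bound (violated).

Step 1: Compute V_q(n, t) = Σ_{j=0}^1 C(n, j) (q−1)^j.
  j = 0: C(14,0)·(4)^0 = 1·1 = 1.
  j = 1: C(14,1)·(4)^1 = 14·4 = 56.
  V_q(n, t) = 1 + 56 = 57.
Step 2: q^n = 5^14 = 6103515625.
Step 3: Hamming bound ⌊q^n / V_q(n,t)⌋ = ⌊6103515625/57⌋ = 107079221.
Step 4: Compare |C| = 119140663 to 107079221: violated.
The claimed |C| lies above the Hamming bound, so no 5-ary code of length 14 with d ≥ 3 can have 119140663 codewords.


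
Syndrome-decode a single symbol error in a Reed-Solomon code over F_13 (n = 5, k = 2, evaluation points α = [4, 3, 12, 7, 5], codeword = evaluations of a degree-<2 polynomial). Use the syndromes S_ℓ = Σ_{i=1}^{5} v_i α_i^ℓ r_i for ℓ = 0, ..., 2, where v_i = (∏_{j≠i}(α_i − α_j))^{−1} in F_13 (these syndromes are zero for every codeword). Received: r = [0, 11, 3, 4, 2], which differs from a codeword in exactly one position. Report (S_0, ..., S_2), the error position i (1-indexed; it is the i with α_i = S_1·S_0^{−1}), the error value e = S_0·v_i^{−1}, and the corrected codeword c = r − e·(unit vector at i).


S = (5, 9, 11), error at position 4, error magnitude e = 11, c = [0, 11, 3, 6, 2].

Step 1: column multipliers v_i = (∏_{j≠i}(α_i − α_j))^{−1} mod 13.
  i = 1 (α = 4): (4−3)(4−12)(4−7)(4−5) = 1·(−8)·(−3)·(−1) = −24 ≡ 2, so v_1 = 2^{−1} = 7 (mod 13).
  i = 2 (α = 3): (3−4)(3−12)(3−7)(3−5) = (−1)·(−9)·(−4)·(−2) = 72 ≡ 7, so v_2 = 7^{−1} = 2 (mod 13).
  i = 3 (α = 12): (12−4)(12−3)(12−7)(12−5) = 8·9·5·7 = 2520 ≡ 11, so v_3 = 11^{−1} = 6 (mod 13).
  i = 4 (α = 7): (7−4)(7−3)(7−12)(7−5) = 3·4·(−5)·2 = −120 ≡ 10, so v_4 = 10^{−1} = 4 (mod 13).
  i = 5 (α = 5): (5−4)(5−3)(5−12)(5−7) = 1·2·(−7)·(−2) = 28 ≡ 2, so v_5 = 2^{−1} = 7 (mod 13).
  v = [7, 2, 6, 4, 7].
Step 2: syndromes of r = [0, 11, 3, 4, 2] (all sums mod 13).
  S_0 = Σ v_i r_i = 7·0 + 2·11 + 6·3 + 4·4 + 7·2 = 70 ≡ 5.
  S_1 = Σ v_i α_i r_i = 7·4·0 + 2·3·11 + 6·12·3 + 4·7·4 + 7·5·2 = 464 ≡ 9.
  α_i^2 mod 13 = [3, 9, 1, 10, 12].
  S_2 = Σ v_i α_i^2 r_i = 7·3·0 + 2·9·11 + 6·1·3 + 4·10·4 + 7·12·2 = 544 ≡ 11.
  S = (5, 9, 11) ≠ 0, so r is not a codeword (an error is present).
Step 3: locate the error. For a single error e at position i, S_ℓ = v_i·e·α_i^ℓ, so α_err = S_1/S_0.
  S_0^{−1} = 5^{−1} = 8 (mod 13), so α_err = 9·8 = 72 ≡ 7 = α_4. Error position i = 4.
  Consistency check: S_2/S_1 = 11·3 = 33 ≡ 7 = α_err ✓ (single-error assumption holds).
Step 4: error magnitude e = S_0/v_4 = S_0·∏_{j≠4}(α_4 − α_j) = 5·10 = 50 ≡ 11 (mod 13).
Step 5: correct position 4: c_4 = r_4 − e = 4 − 11 ≡ 6 (mod 13). Hence c = [0, 11, 3, 6, 2].
  Check: interpolating c through the α_i gives m(x) = 5 + 2·x (degree < 2) with m(α_i) = c_i for every i, so c is indeed a codeword.


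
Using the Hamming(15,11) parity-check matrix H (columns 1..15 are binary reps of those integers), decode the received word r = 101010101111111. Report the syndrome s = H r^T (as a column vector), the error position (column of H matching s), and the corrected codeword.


s = (1, 0, 0, 0)^T, error position = 8, corrected codeword c = 101010111111111

Compute s = H r^T mod 2 one row at a time:
  s_1 = 0 + 1 + 1 + 1 + 1 + 1 + 1 + 1 = 7 ≡ 1 (mod 2).
  s_2 = 0 + 1 + 0 + 1 + 1 + 1 + 1 + 1 = 6 ≡ 0 (mod 2).
  s_3 = 0 + 1 + 0 + 1 + 1 + 1 + 1 + 1 = 6 ≡ 0 (mod 2).
  s_4 = 1 + 1 + 1 + 1 + 1 + 1 + 1 + 1 = 8 ≡ 0 (mod 2).
s = (1, 0, 0, 0)^T — this equals column 8 of H (binary 1000), so error is at position 8.
Correct: flip bit 8 of r = 101010101111111 to get c = 101010111111111.


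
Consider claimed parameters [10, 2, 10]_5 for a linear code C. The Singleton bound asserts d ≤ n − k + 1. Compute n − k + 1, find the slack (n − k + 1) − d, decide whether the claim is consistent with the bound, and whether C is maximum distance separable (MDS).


Singleton RHS = n − k + 1 = 9, slack = -1, bound violated (no such code; not MDS).

Singleton bound: d ≤ n − k + 1.
Here n = 10, k = 2, so n − k + 1 = 9.
Given d = 10, check d ≤ 9: NO.
Slack = (n − k + 1) − d = -1.
The slack is negative: d = 10 exceeds n − k + 1 = 9 by 1, so the Singleton bound is violated and no linear [10, 2, 10]_5 code can exist. In particular it is not MDS (MDS requires d = n − k + 1 exactly).
Description: the claimed parameters are [10, 2, 10]_5; such a code would be impossible (violates the Singleton bound).


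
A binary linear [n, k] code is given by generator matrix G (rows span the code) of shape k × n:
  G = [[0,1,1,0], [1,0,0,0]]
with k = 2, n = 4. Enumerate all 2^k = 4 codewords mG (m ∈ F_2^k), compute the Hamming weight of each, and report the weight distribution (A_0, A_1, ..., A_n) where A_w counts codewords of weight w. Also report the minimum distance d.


Weight distribution: A_0 = 1, A_1 = 1, A_2 = 1, A_3 = 1. Minimum distance d = 1.

Enumerate all 2^2 = 4 messages m ∈ F_2^2.
For each, compute codeword c = mG in F_2^4, then tally its weight.
  m = 00 → c = 0000, weight = 0.
  m = 10 → c = 0110, weight = 2.
  m = 01 → c = 1000, weight = 1.
  m = 11 → c = 1110, weight = 3.
Tally weights:
  weight 0: 1 codewords.
  weight 1: 1 codewords.
  weight 2: 1 codewords.
  weight 3: 1 codewords.
Minimum distance d = smallest w > 0 with A_w > 0 = 1.
Sanity: Σ A_w = 4 = 2^2 = 4 ✓.


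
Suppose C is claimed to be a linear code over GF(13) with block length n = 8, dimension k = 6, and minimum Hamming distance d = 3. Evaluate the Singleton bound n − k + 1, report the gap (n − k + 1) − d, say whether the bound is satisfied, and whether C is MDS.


Singleton RHS = n − k + 1 = 3, slack = 0, bound satisfied, MDS.

Singleton bound: d ≤ n − k + 1.
Here n = 8, k = 6, so n − k + 1 = 3.
Given d = 3, check d ≤ 3: YES.
Slack = (n − k + 1) − d = 0.
The code is MDS (slack = 0).
Description: the claimed parameters are [8, 6, 3]_13; such a code would be MDS (meets Singleton bound).


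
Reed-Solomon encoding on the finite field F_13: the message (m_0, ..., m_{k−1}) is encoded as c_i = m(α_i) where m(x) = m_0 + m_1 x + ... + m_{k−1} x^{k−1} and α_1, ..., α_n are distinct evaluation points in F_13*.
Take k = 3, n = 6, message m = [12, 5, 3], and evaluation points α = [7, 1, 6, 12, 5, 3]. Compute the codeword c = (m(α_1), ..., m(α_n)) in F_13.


c = [12, 7, 7, 10, 8, 2]

Message polynomial: m(x) = 12 + 5·x + 3·x^2 (mod 13).
For each evaluation point α_i, compute m(α_i) mod 13:
  α_1 = 7: Horner steps 3 → 0 → 12, so m(7) = 12.
  α_2 = 1: Horner steps 3 → 8 → 7, so m(1) = 7.
  α_3 = 6: Horner steps 3 → 10 → 7, so m(6) = 7.
  α_4 = 12: Horner steps 3 → 2 → 10, so m(12) = 10.
  α_5 = 5: Horner steps 3 → 7 → 8, so m(5) = 8.
  α_6 = 3: Horner steps 3 → 1 → 2, so m(3) = 2.
Codeword c = [12, 7, 7, 10, 8, 2] ∈ F_13^6.


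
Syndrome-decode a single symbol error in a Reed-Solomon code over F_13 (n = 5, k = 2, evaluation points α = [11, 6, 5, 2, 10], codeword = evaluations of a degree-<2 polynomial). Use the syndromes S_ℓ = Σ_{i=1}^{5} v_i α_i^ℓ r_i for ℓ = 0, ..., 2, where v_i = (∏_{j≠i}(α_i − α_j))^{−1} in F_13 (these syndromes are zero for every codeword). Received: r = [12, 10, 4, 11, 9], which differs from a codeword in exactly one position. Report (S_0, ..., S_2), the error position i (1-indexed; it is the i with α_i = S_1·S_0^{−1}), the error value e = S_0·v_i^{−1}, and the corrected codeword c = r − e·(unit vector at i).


S = (10, 11, 3), error at position 3, error magnitude e = 10, c = [12, 10, 7, 11, 9].

Step 1: column multipliers v_i = (∏_{j≠i}(α_i − α_j))^{−1} mod 13.
  i = 1 (α = 11): (11−6)(11−5)(11−2)(11−10) = 5·6·9·1 = 270 ≡ 10, so v_1 = 10^{−1} = 4 (mod 13).
  i = 2 (α = 6): (6−11)(6−5)(6−2)(6−10) = (−5)·1·4·(−4) = 80 ≡ 2, so v_2 = 2^{−1} = 7 (mod 13).
  i = 3 (α = 5): (5−11)(5−6)(5−2)(5−10) = (−6)·(−1)·3·(−5) = −90 ≡ 1, so v_3 = 1^{−1} = 1 (mod 13).
  i = 4 (α = 2): (2−11)(2−6)(2−5)(2−10) = (−9)·(−4)·(−3)·(−8) = 864 ≡ 6, so v_4 = 6^{−1} = 11 (mod 13).
  i = 5 (α = 10): (10−11)(10−6)(10−5)(10−2) = (−1)·4·5·8 = −160 ≡ 9, so v_5 = 9^{−1} = 3 (mod 13).
  v = [4, 7, 1, 11, 3].
Step 2: syndromes of r = [12, 10, 4, 11, 9] (all sums mod 13).
  S_0 = Σ v_i r_i = 4·12 + 7·10 + 1·4 + 11·11 + 3·9 = 270 ≡ 10.
  S_1 = Σ v_i α_i r_i = 4·11·12 + 7·6·10 + 1·5·4 + 11·2·11 + 3·10·9 = 1480 ≡ 11.
  α_i^2 mod 13 = [4, 10, 12, 4, 9].
  S_2 = Σ v_i α_i^2 r_i = 4·4·12 + 7·10·10 + 1·12·4 + 11·4·11 + 3·9·9 = 1667 ≡ 3.
  S = (10, 11, 3) ≠ 0, so r is not a codeword (an error is present).
Step 3: locate the error. For a single error e at position i, S_ℓ = v_i·e·α_i^ℓ, so α_err = S_1/S_0.
  S_0^{−1} = 10^{−1} = 4 (mod 13), so α_err = 11·4 = 44 ≡ 5 = α_3. Error position i = 3.
  Consistency check: S_2/S_1 = 3·6 = 18 ≡ 5 = α_err ✓ (single-error assumption holds).
Step 4: error magnitude e = S_0/v_3 = S_0·∏_{j≠3}(α_3 − α_j) = 10·1 = 10 ≡ 10 (mod 13).
Step 5: correct position 3: c_3 = r_3 − e = 4 − 10 ≡ 7 (mod 13). Hence c = [12, 10, 7, 11, 9].
  Check: interpolating c through the α_i gives m(x) = 5 + 3·x (degree < 2) with m(α_i) = c_i for every i, so c is indeed a codeword.


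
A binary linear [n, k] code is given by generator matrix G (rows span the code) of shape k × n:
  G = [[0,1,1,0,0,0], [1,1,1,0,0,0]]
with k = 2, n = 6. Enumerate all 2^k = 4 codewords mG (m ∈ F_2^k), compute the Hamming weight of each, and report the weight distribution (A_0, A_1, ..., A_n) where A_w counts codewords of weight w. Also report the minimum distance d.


Weight distribution: A_0 = 1, A_1 = 1, A_2 = 1, A_3 = 1. Minimum distance d = 1.

Enumerate all 2^2 = 4 messages m ∈ F_2^2.
For each, compute codeword c = mG in F_2^6, then tally its weight.
  m = 00 → c = 000000, weight = 0.
  m = 10 → c = 011000, weight = 2.
  m = 01 → c = 111000, weight = 3.
  m = 11 → c = 100000, weight = 1.
Tally weights:
  weight 0: 1 codewords.
  weight 1: 1 codewords.
  weight 2: 1 codewords.
  weight 3: 1 codewords.
Minimum distance d = smallest w > 0 with A_w > 0 = 1.
Sanity: Σ A_w = 4 = 2^2 = 4 ✓.


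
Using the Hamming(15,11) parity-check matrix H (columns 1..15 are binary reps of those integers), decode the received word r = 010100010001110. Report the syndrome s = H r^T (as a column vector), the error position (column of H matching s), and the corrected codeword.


s = (0, 0, 0, 1)^T, error position = 1, corrected codeword c = 110100010001110

Compute s = H r^T mod 2 one row at a time:
  s_1 = 1 + 0 + 0 + 0 + 1 + 1 + 1 + 0 = 4 ≡ 0 (mod 2).
  s_2 = 1 + 0 + 0 + 0 + 1 + 1 + 1 + 0 = 4 ≡ 0 (mod 2).
  s_3 = 1 + 0 + 0 + 0 + 0 + 0 + 1 + 0 = 2 ≡ 0 (mod 2).
  s_4 = 0 + 0 + 0 + 0 + 0 + 0 + 1 + 0 = 1 ≡ 1 (mod 2).
s = (0, 0, 0, 1)^T — this equals column 1 of H (binary 0001), so error is at position 1.
Correct: flip bit 1 of r = 010100010001110 to get c = 110100010001110.


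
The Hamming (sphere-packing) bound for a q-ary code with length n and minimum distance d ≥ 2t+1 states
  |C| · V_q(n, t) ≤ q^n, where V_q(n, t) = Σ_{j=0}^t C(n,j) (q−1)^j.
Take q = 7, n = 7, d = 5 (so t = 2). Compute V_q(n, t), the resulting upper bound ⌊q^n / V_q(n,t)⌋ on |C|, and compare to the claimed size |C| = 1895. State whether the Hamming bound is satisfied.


V_q(n, t) = 799, q^n = 823543, Hamming bound = 1030, |C| = 1895 > bound (violated).

Step 1: Compute V_q(n, t) = Σ_{j=0}^2 C(n, j) (q−1)^j.
  j = 0: C(7,0)·(6)^0 = 1·1 = 1.
  j = 1: C(7,1)·(6)^1 = 7·6 = 42.
  j = 2: C(7,2)·(6)^2 = 21·36 = 756.
  V_q(n, t) = 1 + 42 + 756 = 799.
Step 2: q^n = 7^7 = 823543.
Step 3: Hamming bound ⌊q^n / V_q(n,t)⌋ = ⌊823543/799⌋ = 1030.
Step 4: Compare |C| = 1895 to 1030: violated.
The claimed |C| lies above the Hamming bound, so no 7-ary code of length 7 with d ≥ 5 can have 1895 codewords.


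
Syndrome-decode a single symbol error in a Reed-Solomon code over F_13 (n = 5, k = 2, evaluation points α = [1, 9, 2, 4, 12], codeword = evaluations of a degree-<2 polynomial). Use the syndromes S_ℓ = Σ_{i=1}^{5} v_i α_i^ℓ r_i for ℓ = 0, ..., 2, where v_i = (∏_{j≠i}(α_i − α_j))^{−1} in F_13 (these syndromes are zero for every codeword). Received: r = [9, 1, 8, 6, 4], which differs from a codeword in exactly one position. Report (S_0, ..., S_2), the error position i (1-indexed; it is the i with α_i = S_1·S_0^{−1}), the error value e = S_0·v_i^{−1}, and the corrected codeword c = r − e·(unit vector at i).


S = (6, 7, 6), error at position 5, error magnitude e = 6, c = [9, 1, 8, 6, 11].

Step 1: column multipliers v_i = (∏_{j≠i}(α_i − α_j))^{−1} mod 13.
  i = 1 (α = 1): (1−9)(1−2)(1−4)(1−12) = (−8)·(−1)·(−3)·(−11) = 264 ≡ 4, so v_1 = 4^{−1} = 10 (mod 13).
  i = 2 (α = 9): (9−1)(9−2)(9−4)(9−12) = 8·7·5·(−3) = −840 ≡ 5, so v_2 = 5^{−1} = 8 (mod 13).
  i = 3 (α = 2): (2−1)(2−9)(2−4)(2−12) = 1·(−7)·(−2)·(−10) = −140 ≡ 3, so v_3 = 3^{−1} = 9 (mod 13).
  i = 4 (α = 4): (4−1)(4−9)(4−2)(4−12) = 3·(−5)·2·(−8) = 240 ≡ 6, so v_4 = 6^{−1} = 11 (mod 13).
  i = 5 (α = 12): (12−1)(12−9)(12−2)(12−4) = 11·3·10·8 = 2640 ≡ 1, so v_5 = 1^{−1} = 1 (mod 13).
  v = [10, 8, 9, 11, 1].
Step 2: syndromes of r = [9, 1, 8, 6, 4] (all sums mod 13).
  S_0 = Σ v_i r_i = 10·9 + 8·1 + 9·8 + 11·6 + 1·4 = 240 ≡ 6.
  S_1 = Σ v_i α_i r_i = 10·1·9 + 8·9·1 + 9·2·8 + 11·4·6 + 1·12·4 = 618 ≡ 7.
  α_i^2 mod 13 = [1, 3, 4, 3, 1].
  S_2 = Σ v_i α_i^2 r_i = 10·1·9 + 8·3·1 + 9·4·8 + 11·3·6 + 1·1·4 = 604 ≡ 6.
  S = (6, 7, 6) ≠ 0, so r is not a codeword (an error is present).
Step 3: locate the error. For a single error e at position i, S_ℓ = v_i·e·α_i^ℓ, so α_err = S_1/S_0.
  S_0^{−1} = 6^{−1} = 11 (mod 13), so α_err = 7·11 = 77 ≡ 12 = α_5. Error position i = 5.
  Consistency check: S_2/S_1 = 6·2 = 12 ≡ 12 = α_err ✓ (single-error assumption holds).
Step 4: error magnitude e = S_0/v_5 = S_0·∏_{j≠5}(α_5 − α_j) = 6·1 = 6 ≡ 6 (mod 13).
Step 5: correct position 5: c_5 = r_5 − e = 4 − 6 ≡ 11 (mod 13). Hence c = [9, 1, 8, 6, 11].
  Check: interpolating c through the α_i gives m(x) = 10 + 12·x (degree < 2) with m(α_i) = c_i for every i, so c is indeed a codeword.
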